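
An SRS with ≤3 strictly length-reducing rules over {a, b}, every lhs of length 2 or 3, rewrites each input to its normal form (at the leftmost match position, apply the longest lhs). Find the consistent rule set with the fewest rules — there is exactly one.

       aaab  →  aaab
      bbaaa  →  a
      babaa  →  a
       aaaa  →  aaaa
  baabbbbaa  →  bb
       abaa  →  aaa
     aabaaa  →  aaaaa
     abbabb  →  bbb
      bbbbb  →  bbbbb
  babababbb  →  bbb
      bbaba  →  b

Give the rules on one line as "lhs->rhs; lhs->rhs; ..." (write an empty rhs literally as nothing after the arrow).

aba->aa; abb->bb; ba->

  | aaab
  | bbaaa => baa => a
  | babaa => baa => a
  | aaaa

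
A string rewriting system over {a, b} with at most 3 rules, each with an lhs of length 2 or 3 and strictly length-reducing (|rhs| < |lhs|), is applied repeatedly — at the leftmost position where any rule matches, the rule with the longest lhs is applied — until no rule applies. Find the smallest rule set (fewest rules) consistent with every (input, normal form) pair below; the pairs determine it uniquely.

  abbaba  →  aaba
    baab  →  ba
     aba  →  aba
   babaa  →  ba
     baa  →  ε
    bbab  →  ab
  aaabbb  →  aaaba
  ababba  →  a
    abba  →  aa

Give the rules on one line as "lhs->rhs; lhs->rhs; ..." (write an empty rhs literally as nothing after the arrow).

baa->bb; bb->; bbb->ba

  | abbaba => aaba
  | baab => bbb => ba
  | aba
  | babaa => babb => ba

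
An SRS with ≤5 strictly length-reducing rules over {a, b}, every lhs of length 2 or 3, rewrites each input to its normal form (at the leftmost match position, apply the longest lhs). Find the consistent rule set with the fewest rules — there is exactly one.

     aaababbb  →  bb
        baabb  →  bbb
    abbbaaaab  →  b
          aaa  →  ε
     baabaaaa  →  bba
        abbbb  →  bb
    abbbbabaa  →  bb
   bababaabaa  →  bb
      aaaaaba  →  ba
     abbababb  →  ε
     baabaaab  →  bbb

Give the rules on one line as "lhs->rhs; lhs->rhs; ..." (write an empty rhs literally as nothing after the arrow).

aa->; aaa->; ab->; abb->

  | aaababbb => babbb => bb
  | baabb => bbb
  | abbbaaaab => baaaab => bab => b
  | aaa => ε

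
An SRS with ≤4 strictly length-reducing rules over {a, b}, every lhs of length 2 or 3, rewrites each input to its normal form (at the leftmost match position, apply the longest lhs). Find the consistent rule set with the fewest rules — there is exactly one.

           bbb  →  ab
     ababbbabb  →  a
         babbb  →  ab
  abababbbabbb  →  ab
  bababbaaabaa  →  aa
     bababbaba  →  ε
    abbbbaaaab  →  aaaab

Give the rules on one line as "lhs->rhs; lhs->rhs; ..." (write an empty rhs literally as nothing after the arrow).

aba->; ba->; bb->a; bba->ba

  | bbb => ab
  | ababbbabb => bbbabb => ababb => bb => a
  | babbb => bbb => ab
  | abababbbabbb => babbbabbb => bbbabbb => ababbb => bbb => ab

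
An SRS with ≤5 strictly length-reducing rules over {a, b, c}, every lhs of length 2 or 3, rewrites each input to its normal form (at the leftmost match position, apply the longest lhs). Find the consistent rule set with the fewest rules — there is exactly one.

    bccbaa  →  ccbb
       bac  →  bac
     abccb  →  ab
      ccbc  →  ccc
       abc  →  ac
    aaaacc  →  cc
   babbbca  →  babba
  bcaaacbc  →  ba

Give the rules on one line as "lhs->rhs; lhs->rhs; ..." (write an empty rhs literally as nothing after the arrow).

aa->b; acc->a; bc->c; bca->a

  | bccbaa => ccbaa => ccbb
  | bac
  | abccb => accb => ab
  | ccbc => ccc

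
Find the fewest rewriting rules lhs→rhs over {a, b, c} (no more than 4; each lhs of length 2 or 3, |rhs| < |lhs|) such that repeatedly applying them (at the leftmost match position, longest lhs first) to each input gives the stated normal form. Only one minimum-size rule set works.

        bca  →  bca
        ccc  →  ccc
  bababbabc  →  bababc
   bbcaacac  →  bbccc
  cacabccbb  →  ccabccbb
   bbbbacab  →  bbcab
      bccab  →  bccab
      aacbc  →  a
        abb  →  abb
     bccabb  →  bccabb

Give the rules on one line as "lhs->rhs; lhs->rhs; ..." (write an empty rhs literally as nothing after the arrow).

ac->c; bba->; cbc->a

  | bca
  | ccc
  | bababbabc => bababc
  | bbcaacac => bbcacac => bbccac => bbccc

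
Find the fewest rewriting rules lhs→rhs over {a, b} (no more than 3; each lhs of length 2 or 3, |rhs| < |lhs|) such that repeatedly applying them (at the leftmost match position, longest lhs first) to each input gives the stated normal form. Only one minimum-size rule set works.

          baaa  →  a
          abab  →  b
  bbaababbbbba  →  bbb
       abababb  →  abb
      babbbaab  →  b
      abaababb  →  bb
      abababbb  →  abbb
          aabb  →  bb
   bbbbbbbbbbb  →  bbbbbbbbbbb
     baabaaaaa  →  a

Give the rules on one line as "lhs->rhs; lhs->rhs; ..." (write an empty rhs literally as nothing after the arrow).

aa->; ba->a; bba->

  | baaa => aaa => a
  | abab => aab => b
  | bbaababbbbba => ababbbbba => aabbbbba => bbbbba => bbb
  | abababb => aababb => babb => abb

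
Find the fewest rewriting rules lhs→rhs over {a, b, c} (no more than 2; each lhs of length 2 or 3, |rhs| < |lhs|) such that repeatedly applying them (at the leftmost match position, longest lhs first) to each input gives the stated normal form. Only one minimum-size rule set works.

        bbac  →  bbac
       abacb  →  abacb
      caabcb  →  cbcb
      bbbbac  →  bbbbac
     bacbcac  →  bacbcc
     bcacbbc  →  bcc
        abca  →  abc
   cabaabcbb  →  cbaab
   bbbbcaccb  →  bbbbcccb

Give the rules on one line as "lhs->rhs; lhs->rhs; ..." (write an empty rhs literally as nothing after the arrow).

ca->c; cbb->

  | bbac
  | abacb
  | caabcb => cabcb => cbcb
  | bbbbac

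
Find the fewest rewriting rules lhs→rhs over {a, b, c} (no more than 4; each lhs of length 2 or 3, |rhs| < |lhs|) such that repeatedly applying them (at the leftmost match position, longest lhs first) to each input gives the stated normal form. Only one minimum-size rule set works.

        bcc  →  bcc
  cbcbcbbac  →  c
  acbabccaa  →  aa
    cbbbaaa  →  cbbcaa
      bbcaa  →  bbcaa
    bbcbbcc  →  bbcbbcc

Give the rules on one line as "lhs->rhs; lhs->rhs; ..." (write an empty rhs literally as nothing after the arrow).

  | bcc
  | cbcbcbbac => abcbbac => abcbcc => abac => acc => c
  | acbabccaa => babccaa => cbccaa => acaa => aa
  | cbbbaaa => cbbcaa

ac->; ba->c; cbc->a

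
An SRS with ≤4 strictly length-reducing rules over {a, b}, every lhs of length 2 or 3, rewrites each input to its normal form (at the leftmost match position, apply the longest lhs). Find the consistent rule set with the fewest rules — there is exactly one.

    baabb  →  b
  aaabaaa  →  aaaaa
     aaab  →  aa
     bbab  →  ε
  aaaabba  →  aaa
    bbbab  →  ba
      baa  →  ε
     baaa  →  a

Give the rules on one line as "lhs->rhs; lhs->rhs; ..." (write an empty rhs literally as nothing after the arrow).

ab->; baa->bb; bb->; bbb->ba

  | baabb => bbbb => bab => b
  | aaabaaa => aaaaa
  | aaab => aa
  | bbab => ab => ε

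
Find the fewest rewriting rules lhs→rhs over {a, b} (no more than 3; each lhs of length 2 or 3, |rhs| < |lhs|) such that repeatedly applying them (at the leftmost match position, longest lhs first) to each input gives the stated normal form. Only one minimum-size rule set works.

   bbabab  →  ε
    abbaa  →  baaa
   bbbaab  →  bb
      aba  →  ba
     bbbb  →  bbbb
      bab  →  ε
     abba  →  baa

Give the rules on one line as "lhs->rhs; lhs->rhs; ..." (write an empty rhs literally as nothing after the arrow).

ab->b; abb->ba; bab->

  | bbabab => bab => ε
  | abbaa => baaa
  | bbbaab => bbbab => bb
  | aba => ba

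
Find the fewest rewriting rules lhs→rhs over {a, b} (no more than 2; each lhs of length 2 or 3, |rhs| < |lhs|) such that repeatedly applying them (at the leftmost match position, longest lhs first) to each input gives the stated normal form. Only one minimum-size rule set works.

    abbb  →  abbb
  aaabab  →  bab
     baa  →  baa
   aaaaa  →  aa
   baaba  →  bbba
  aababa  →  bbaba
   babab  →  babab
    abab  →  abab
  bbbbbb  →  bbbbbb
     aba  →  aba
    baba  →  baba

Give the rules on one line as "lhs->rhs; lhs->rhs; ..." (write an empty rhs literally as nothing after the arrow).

  | abbb
  | aaabab => bab
  | baa
  | aaaaa => aa

aaa->; aab->bb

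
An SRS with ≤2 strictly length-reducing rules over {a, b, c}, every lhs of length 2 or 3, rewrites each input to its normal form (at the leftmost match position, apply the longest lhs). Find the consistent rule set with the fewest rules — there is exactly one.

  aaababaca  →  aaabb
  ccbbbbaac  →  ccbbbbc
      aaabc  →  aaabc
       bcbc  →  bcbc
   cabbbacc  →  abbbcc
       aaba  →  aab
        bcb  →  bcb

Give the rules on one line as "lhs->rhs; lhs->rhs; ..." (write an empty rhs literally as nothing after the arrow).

  | aaababaca => aaabbaca => aaabbca => aaabba => aaabb
  | ccbbbbaac => ccbbbbac => ccbbbbc
  | aaabc
  | bcbc

ba->b; ca->a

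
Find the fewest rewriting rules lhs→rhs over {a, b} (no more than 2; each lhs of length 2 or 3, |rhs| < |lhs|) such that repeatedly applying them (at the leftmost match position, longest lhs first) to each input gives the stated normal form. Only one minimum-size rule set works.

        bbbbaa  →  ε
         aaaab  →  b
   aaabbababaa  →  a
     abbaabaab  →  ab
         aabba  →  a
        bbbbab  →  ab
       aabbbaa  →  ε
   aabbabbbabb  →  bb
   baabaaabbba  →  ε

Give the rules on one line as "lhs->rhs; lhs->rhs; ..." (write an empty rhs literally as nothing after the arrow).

aa->; ba->a

  | bbbbaa => bbbaa => bbaa => baa => aa => ε
  | aaaab => aab => b
  | aaabbababaa => abbababaa => abababaa => aababaa => babaa => abaa => aaa => a
  | abbaabaab => abaabaab => aaabaab => abaab => aaab => ab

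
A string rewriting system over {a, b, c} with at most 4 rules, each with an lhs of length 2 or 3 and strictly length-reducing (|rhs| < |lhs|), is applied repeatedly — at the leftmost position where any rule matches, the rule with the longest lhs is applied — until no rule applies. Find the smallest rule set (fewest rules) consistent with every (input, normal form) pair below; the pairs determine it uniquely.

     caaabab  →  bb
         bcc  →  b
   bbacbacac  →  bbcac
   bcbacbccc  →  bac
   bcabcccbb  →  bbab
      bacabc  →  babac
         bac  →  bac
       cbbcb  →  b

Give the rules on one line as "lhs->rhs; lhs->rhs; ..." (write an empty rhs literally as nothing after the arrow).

  | caaabab => cabab => baab => bb
  | bcc => b
  | bbacbacac => bbaacac => bbcac
  | bcbacbccc => bacbccc => baccc => bac

aa->; cab->ba; cb->; cc->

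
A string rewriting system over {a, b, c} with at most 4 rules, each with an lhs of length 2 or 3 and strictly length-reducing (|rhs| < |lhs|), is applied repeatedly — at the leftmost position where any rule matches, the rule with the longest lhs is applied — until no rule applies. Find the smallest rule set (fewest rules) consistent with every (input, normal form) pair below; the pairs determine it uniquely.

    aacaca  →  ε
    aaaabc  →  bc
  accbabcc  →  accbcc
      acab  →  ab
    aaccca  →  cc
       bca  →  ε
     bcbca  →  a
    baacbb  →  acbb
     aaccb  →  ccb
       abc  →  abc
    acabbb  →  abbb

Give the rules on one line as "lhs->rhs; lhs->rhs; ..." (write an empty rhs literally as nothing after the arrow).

  | aacaca => caca => ca => ε
  | aaaabc => aabc => bc
  | accbabcc => accbcc
  | acab => ab

aa->; ba->; bca->aa; ca->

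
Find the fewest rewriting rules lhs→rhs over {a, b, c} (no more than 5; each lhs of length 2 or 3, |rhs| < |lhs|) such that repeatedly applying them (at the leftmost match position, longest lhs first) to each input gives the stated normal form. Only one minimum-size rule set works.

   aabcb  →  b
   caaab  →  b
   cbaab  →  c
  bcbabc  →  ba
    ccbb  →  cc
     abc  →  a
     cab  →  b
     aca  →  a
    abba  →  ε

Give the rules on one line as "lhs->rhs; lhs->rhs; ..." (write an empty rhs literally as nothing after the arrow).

  | aabcb => bcb => b
  | caaab => aab => b
  | cbaab => cbb => c
  | bcbabc => babc => ba

aa->; bb->; bc->; ca->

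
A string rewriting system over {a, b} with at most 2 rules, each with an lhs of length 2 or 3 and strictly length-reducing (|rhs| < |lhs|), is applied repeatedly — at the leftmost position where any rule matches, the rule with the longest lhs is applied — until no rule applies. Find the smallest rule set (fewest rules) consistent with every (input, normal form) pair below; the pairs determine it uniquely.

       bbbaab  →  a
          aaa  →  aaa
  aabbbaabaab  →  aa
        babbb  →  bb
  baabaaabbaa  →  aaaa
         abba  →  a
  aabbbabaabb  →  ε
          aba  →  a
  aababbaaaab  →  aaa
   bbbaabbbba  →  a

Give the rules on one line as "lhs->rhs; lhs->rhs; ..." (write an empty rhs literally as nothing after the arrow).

ab->; ba->a

  | bbbaab => bbaab => baab => aab => a
  | aaa
  | aabbbaabaab => abbaabaab => baabaab => aabaab => aaab => aa
  | babbb => abbb => bb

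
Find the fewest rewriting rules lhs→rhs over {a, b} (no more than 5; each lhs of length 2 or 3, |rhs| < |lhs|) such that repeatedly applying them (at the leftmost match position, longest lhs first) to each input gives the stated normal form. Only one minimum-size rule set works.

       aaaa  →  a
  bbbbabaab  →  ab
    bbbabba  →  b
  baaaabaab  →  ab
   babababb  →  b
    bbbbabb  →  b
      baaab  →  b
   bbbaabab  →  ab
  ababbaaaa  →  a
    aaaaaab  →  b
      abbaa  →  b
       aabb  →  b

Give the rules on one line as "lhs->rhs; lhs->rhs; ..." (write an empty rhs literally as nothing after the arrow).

aa->b; ba->b; baa->a; bb->b

  | aaaa => baa => a
  | bbbbabaab => bbbabaab => bbabaab => babaab => bbaab => baab => ab
  | bbbabba => bbabba => babba => bbba => bba => ba => b
  | baaaabaab => aaabaab => babaab => bbaab => baab => ab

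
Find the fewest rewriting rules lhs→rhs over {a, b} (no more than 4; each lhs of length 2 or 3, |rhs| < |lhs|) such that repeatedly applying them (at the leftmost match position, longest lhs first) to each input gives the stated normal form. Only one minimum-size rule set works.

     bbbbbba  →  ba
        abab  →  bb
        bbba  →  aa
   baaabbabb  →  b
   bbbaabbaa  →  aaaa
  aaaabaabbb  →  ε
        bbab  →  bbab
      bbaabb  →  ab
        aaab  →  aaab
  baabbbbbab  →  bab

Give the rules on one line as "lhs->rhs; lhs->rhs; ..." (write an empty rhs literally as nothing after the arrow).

  | bbbbbba => abbba => ba
  | abab => bb
  | bbba => aa
  | baaabbabb => babbabb => babb => b

aba->b; abb->; baa->b; bbb->a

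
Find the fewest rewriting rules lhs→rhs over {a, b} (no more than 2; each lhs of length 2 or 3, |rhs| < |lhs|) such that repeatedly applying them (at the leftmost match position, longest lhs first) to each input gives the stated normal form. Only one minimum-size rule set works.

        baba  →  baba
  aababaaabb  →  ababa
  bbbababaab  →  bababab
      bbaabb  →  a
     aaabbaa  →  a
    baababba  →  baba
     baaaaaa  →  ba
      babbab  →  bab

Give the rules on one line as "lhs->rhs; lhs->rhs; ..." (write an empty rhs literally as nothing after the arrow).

aa->a; bb->

  | baba
  | aababaaabb => ababaaabb => ababaabb => abababb => ababa
  | bbbababaab => bababaab => bababab
  | bbaabb => aabb => abb => a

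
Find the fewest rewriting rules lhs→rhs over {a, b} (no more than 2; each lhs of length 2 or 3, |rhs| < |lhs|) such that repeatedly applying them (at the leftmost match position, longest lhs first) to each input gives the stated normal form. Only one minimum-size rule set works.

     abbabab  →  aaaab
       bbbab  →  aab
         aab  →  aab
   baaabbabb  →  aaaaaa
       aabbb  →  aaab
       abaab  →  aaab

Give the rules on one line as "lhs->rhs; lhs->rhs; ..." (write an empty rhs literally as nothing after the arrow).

  | abbabab => aaabab => aaaab
  | bbbab => abab => aab
  | aab
  | baaabbabb => aaabbabb => aaaaabb => aaaaaa

ba->a; bb->a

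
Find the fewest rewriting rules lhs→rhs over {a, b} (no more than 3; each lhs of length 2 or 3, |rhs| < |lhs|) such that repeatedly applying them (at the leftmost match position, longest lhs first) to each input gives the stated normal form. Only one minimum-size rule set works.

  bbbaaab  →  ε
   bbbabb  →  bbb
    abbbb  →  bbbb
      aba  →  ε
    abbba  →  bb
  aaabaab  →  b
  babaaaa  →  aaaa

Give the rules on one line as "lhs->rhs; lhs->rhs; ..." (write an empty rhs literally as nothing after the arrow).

ab->b; ba->; bab->

  | bbbaaab => bbaab => bab => ε
  | bbbabb => bbb
  | abbbb => bbbb
  | aba => ba => ε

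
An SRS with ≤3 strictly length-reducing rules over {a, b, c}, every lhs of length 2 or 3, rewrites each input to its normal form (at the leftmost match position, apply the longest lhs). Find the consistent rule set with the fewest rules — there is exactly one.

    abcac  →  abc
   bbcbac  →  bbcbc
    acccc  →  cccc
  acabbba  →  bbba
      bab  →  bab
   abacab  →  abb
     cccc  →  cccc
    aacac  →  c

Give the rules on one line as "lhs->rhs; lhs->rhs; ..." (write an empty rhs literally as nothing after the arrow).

ac->c; ca->

  | abcac => abc
  | bbcbac => bbcbc
  | acccc => cccc
  | acabbba => cabbba => bbba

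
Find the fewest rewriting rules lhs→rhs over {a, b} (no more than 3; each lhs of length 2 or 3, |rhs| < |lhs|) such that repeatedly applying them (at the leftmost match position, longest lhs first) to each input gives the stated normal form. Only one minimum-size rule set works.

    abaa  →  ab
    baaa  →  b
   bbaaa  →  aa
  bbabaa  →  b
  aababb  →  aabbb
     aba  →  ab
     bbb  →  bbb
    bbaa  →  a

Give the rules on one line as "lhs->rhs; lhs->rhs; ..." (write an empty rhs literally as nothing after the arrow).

  | abaa => aba => ab
  | baaa => baa => ba => b
  | bbaaa => aa
  | bbabaa => baa => ba => b

ba->b; bba->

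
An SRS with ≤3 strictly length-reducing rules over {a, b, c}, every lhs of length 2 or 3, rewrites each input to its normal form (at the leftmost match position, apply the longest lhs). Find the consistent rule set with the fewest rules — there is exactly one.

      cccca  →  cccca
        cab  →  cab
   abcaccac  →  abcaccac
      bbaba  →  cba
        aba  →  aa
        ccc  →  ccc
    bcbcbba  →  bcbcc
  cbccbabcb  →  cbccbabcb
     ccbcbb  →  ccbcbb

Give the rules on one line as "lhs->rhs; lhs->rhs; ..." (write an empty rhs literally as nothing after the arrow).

aba->aa; bba->c

  | cccca
  | cab
  | abcaccac
  | bbaba => cba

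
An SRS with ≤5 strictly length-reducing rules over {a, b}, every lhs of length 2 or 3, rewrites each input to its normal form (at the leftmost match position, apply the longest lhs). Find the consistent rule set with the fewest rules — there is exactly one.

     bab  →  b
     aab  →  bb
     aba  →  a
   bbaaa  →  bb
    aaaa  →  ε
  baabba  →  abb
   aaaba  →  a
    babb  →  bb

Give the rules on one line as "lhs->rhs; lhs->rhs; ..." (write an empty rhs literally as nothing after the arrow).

aa->; aab->bb; ba->; bba->bb

  | bab => b
  | aab => bb
  | aba => a
  | bbaaa => bbaa => bba => bb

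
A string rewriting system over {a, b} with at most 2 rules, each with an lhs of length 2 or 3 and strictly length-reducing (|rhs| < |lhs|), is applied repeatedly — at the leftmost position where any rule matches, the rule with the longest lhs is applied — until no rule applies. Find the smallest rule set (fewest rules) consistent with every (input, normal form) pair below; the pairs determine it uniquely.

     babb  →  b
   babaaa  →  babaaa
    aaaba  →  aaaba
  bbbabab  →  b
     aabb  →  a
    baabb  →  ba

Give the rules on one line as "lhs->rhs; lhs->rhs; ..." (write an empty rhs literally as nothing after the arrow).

  | babb => b
  | babaaa
  | aaaba
  | bbbabab => bbab => b

abb->; bba->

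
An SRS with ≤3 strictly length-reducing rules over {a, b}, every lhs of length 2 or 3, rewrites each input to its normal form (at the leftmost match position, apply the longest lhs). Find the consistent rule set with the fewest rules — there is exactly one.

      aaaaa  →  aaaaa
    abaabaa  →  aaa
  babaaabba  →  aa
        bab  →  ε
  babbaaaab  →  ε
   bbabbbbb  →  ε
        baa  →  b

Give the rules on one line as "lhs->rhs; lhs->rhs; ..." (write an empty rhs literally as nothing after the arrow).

  | aaaaa
  | abaabaa => aabaa => aaa
  | babaaabba => bbaaabba => aaabba => aaba => aa
  | bab => bb => ε

ab->; ba->b; bb->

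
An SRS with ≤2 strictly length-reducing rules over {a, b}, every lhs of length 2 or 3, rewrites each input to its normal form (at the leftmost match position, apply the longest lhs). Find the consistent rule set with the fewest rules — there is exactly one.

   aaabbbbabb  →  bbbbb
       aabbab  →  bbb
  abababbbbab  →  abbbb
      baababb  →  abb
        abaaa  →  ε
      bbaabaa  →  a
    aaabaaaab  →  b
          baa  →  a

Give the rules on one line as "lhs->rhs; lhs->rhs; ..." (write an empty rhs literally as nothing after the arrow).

aa->b; ba->

  | aaabbbbabb => babbbbabb => bbbbabb => bbbbb
  | aabbab => bbbab => bbb
  | abababbbbab => ababbbbab => abbbbab => abbbb
  | baababb => ababb => abb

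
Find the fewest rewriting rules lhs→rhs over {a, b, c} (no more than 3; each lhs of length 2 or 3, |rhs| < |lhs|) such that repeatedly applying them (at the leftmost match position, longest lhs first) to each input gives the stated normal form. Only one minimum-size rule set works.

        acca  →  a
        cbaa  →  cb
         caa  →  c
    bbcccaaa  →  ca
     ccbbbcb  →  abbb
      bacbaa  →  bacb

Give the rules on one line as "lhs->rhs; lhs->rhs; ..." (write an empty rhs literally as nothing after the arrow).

aa->; bc->; cc->a

  | acca => aaa => a
  | cbaa => cb
  | caa => c
  | bbcccaaa => bccaaa => caaa => ca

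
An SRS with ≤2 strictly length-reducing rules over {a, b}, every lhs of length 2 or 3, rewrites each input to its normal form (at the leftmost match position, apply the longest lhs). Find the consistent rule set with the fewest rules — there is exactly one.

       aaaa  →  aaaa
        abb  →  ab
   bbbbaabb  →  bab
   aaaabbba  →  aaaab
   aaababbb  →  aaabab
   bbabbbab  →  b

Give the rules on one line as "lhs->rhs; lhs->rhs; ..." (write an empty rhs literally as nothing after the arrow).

bb->b; bba->b

  | aaaa
  | abb => ab
  | bbbbaabb => bbbaabb => bbaabb => babb => bab
  | aaaabbba => aaaabba => aaaab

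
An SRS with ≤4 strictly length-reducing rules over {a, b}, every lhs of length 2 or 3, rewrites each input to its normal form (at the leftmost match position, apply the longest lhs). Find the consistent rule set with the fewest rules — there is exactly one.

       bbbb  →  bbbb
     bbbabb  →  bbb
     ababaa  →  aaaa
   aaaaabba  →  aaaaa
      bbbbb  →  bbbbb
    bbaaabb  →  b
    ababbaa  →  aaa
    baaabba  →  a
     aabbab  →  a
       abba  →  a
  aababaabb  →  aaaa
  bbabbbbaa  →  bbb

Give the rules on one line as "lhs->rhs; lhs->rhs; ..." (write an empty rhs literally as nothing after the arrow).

  | bbbb
  | bbbabb => bbb
  | ababaa => aabaa => aaaa
  | aaaaabba => aaaaa

ab->; aba->aa; abb->; baa->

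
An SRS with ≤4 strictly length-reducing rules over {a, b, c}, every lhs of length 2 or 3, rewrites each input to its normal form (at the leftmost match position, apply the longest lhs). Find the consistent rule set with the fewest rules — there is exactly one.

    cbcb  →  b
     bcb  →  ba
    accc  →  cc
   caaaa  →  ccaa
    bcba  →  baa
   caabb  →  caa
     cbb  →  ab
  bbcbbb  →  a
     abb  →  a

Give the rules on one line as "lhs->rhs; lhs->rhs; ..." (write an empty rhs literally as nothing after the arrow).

aaa->ca; ac->; bb->; cb->a

  | cbcb => acb => b
  | bcb => ba
  | accc => cc
  | caaaa => ccaa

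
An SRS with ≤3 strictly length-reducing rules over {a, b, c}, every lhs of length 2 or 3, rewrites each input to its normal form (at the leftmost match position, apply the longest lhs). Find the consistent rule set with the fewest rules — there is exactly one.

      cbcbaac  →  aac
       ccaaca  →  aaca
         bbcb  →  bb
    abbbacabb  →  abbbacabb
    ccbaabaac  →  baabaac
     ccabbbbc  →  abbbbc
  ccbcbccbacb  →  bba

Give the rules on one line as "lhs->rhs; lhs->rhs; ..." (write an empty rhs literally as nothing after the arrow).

  | cbcbaac => cbaac => aac
  | ccaaca => aaca
  | bbcb => bb
  | abbbacabb

cb->; cc->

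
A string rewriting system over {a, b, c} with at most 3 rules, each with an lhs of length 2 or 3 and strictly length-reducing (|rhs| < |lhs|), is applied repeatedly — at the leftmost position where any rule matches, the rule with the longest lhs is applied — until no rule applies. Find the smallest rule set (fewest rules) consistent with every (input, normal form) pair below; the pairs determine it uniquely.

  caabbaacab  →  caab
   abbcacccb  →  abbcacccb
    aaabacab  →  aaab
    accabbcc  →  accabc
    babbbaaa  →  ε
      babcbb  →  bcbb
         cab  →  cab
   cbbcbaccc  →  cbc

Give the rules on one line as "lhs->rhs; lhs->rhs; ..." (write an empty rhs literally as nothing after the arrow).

  | caabbaacab => caabacab => caabab => caab
  | abbcacccb
  | aaabacab => aaabab => aaab
  | accabbcc => accabc

ba->; bac->b; bcc->c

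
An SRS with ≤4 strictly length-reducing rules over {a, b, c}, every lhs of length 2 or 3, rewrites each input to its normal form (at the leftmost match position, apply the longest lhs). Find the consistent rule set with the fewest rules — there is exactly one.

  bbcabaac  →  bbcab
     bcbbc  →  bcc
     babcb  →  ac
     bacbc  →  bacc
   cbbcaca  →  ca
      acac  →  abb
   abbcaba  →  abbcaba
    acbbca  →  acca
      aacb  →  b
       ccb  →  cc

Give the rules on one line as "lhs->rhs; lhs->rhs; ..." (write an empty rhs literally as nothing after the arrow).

  | bbcabaac => bbcab
  | bcbbc => bcbc => bcc
  | babcb => acb => ac
  | bacbc => bacc

aac->; bab->a; cac->bb; cb->c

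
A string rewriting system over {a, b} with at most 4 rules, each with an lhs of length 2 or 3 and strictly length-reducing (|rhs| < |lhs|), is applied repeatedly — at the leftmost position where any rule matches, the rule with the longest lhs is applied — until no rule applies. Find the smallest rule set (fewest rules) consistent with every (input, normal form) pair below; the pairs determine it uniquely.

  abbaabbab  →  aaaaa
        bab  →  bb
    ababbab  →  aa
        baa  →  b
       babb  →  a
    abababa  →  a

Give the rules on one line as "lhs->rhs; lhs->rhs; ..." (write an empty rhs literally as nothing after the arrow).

ab->; abb->aa; ba->b; bbb->a

  | abbaabbab => aaaabbab => aaaaaab => aaaaa
  | bab => bb
  | ababbab => abbab => aaab => aa
  | baa => ba => b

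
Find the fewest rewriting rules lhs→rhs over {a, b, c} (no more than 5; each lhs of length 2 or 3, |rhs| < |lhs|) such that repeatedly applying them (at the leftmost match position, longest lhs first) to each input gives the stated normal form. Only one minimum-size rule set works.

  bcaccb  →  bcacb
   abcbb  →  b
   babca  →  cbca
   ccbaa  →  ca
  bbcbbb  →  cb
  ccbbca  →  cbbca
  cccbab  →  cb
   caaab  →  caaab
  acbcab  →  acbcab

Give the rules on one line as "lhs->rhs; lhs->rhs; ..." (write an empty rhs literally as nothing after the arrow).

  | bcaccb => bcacb
  | abcbb => abab => b
  | babca => cbca
  | ccbaa => cbaa => cca => ca

aba->; ba->c; bcb->ba; cc->c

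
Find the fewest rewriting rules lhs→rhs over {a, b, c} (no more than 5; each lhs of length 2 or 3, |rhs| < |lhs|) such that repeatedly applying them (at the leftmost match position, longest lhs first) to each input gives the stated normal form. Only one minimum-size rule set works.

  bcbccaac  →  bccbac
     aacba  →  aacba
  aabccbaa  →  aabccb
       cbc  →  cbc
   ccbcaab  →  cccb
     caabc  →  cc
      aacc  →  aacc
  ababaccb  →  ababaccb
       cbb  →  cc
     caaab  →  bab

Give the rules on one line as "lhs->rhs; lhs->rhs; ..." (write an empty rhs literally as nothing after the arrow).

baa->b; bb->c; caa->b; cca->bb

  | bcbccaac => bcbbbac => bccbac
  | aacba
  | aabccbaa => aabccb
  | cbc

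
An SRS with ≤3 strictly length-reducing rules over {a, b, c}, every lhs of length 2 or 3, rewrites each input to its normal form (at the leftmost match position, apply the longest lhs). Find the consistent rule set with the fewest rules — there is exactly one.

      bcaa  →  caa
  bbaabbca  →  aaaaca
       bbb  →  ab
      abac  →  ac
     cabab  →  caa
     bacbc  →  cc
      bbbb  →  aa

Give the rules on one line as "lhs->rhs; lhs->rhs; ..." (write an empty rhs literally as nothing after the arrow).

  | bcaa => caa
  | bbaabbca => aaabbca => aaaaca
  | bbb => ab
  | abac => abc => ac

ba->b; bb->a; bc->c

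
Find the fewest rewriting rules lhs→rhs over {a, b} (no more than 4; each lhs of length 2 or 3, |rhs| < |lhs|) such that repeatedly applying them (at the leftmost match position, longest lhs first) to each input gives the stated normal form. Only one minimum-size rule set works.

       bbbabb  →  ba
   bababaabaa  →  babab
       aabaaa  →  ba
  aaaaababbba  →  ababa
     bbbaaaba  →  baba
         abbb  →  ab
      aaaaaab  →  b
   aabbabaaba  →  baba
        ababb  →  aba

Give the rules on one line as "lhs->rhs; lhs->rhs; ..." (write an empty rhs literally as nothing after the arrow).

  | bbbabb => babb => ba
  | bababaabaa => bababbaa => bababaa => babab
  | aabaaa => baaa => ba
  | aaaaababbba => aaababbba => ababbba => ababa

aa->; bb->; bba->ba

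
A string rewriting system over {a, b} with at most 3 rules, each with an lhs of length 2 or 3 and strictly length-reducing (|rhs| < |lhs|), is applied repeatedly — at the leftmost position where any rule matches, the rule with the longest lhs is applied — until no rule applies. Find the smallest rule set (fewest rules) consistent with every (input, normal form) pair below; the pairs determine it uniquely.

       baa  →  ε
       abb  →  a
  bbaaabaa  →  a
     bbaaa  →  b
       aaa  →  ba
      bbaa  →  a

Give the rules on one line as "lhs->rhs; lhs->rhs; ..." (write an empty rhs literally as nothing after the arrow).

  | baa => bb => ε
  | abb => a
  | bbaaabaa => aabaa => bbaa => a
  | bbaaa => aa => b

aa->b; bb->; bba->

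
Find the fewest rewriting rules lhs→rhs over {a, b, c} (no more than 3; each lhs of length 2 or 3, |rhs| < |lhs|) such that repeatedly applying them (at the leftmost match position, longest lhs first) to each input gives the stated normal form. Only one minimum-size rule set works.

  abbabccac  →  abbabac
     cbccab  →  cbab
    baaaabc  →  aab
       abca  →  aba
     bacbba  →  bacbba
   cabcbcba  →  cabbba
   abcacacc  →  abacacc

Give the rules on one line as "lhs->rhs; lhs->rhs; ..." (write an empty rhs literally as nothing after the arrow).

  | abbabccac => abbabcac => abbabac
  | cbccab => cbcab => cbab
  | baaaabc => aabc => aab
  | abca => aba

baa->; bc->b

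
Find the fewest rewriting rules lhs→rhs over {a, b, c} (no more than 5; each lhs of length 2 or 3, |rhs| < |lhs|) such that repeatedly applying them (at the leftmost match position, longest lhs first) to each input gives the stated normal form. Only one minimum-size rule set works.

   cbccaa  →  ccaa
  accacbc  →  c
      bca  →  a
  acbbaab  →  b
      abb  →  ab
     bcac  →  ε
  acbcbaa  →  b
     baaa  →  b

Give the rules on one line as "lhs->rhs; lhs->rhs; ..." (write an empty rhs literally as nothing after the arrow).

  | cbccaa => ccaa
  | accacbc => cacbc => cbc => c
  | bca => a
  | acbbaab => bbaab => baab => bab => bb => b

ac->; ba->b; bb->b; bc->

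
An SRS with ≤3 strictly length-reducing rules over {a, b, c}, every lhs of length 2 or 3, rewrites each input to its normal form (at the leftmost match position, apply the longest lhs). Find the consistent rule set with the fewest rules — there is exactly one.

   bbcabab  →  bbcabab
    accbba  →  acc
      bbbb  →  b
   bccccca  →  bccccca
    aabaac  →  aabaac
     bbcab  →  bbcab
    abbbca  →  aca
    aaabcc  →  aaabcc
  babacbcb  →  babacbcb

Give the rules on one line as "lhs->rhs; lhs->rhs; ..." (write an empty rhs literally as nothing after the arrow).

  | bbcabab
  | accbba => acc
  | bbbb => b
  | bccccca

bba->; bbb->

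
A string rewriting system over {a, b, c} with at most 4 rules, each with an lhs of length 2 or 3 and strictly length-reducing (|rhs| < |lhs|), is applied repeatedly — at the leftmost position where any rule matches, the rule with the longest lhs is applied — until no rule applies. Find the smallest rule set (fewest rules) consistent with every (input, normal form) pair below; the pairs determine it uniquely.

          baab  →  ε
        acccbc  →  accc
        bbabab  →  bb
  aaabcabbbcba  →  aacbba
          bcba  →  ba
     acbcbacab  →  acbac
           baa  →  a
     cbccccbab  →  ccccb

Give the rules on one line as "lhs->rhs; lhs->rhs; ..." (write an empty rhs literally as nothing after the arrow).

  | baab => ab => ε
  | acccbc => accc
  | bbabab => bbab => bb
  | aaabcabbbcba => aacabbbcba => aacbbcba => aacbba

ab->; baa->a; bc->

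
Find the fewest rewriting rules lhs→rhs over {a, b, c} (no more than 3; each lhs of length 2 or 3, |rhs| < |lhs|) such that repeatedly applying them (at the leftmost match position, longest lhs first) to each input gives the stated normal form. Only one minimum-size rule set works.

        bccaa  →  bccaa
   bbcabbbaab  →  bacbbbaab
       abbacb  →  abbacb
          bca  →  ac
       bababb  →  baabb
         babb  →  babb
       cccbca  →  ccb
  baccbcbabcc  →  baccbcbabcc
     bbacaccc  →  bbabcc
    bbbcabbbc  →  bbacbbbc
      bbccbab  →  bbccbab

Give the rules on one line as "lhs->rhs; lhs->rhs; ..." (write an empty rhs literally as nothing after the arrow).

  | bccaa
  | bbcabbbaab => bacbbbaab
  | abbacb
  | bca => ac

aba->aa; bca->ac; cac->b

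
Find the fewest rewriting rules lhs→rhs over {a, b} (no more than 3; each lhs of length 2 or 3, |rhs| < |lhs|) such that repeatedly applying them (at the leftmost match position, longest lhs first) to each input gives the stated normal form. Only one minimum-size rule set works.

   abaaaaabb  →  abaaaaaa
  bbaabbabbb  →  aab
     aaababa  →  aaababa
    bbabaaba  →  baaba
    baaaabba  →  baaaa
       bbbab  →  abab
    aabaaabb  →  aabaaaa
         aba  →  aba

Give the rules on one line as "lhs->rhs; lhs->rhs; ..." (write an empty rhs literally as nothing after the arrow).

bb->a; bba->

  | abaaaaabb => abaaaaaa
  | bbaabbabbb => abbabbb => abbb => aab
  | aaababa
  | bbabaaba => baaba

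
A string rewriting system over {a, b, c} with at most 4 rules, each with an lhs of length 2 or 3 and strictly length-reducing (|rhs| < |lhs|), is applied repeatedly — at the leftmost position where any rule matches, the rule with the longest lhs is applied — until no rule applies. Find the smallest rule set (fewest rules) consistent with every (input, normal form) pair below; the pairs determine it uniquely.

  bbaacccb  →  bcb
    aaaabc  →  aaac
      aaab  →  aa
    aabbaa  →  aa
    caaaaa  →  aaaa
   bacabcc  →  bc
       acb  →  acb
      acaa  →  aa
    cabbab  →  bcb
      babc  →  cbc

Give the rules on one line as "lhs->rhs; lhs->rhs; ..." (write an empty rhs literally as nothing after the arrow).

ab->; ba->c; ca->; cc->c

  | bbaacccb => bcacccb => bcccb => bccb => bcb
  | aaaabc => aaac
  | aaab => aa
  | aabbaa => abaa => aa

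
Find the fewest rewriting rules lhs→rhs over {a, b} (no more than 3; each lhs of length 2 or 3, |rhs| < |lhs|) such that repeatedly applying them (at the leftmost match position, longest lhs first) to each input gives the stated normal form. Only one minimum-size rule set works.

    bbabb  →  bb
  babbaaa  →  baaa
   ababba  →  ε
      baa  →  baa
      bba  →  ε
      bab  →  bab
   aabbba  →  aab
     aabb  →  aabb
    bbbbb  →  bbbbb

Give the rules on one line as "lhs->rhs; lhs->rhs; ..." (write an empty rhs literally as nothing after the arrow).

  | bbabb => bb
  | babbaaa => baaa
  | ababba => bba => ε
  | baa

aba->; bba->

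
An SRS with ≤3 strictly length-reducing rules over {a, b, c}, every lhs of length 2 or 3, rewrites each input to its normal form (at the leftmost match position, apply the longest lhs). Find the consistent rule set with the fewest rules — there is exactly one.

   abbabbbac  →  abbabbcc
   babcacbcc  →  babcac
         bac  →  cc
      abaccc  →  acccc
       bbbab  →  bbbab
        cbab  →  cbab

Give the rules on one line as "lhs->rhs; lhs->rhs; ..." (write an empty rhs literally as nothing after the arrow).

  | abbabbbac => abbabbcc
  | babcacbcc => babcac
  | bac => cc
  | abaccc => acccc

bac->cc; cbc->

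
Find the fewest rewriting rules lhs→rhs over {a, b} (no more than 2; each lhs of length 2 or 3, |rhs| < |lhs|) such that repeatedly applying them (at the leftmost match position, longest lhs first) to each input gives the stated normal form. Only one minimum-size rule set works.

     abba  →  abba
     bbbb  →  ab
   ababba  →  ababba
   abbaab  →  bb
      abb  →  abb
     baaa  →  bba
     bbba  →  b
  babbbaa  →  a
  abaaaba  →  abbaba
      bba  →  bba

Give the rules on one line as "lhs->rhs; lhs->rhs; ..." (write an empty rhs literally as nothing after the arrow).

aa->b; bbb->a

  | abba
  | bbbb => ab
  | ababba
  | abbaab => abbbb => aab => bb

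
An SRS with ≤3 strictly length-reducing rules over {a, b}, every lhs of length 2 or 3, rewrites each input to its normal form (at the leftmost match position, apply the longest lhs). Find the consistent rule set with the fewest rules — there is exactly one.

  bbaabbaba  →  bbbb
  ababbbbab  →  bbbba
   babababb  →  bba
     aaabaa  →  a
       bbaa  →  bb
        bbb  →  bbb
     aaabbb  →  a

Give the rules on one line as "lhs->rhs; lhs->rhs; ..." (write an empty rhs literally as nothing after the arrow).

aa->; ab->a

  | bbaabbaba => bbbbaba => bbbbaa => bbbb
  | ababbbbab => aabbbbab => bbbbab => bbbba
  | babababb => baababb => bbabb => bbab => bba
  | aaabaa => abaa => aaa => a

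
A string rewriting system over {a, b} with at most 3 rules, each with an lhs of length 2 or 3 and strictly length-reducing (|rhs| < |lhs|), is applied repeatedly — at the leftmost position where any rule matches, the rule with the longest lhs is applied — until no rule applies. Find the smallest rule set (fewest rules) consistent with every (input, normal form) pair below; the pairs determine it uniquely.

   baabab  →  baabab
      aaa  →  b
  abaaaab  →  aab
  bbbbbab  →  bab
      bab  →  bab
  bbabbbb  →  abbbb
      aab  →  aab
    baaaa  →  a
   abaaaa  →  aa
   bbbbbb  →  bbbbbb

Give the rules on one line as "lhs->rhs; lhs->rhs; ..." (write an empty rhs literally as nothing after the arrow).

aaa->b; bba->a

  | baabab
  | aaa => b
  | abaaaab => abbab => aab
  | bbbbbab => bbbab => bab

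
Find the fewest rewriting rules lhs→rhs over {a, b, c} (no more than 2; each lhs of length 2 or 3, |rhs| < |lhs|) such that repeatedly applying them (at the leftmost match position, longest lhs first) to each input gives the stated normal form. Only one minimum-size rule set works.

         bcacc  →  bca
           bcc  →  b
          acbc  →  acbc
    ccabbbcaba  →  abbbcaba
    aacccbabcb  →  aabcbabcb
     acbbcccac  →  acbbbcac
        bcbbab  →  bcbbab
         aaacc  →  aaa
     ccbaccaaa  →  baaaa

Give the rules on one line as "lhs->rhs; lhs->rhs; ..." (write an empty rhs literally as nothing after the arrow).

cc->; ccc->bc

  | bcacc => bca
  | bcc => b
  | acbc
  | ccabbbcaba => abbbcaba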